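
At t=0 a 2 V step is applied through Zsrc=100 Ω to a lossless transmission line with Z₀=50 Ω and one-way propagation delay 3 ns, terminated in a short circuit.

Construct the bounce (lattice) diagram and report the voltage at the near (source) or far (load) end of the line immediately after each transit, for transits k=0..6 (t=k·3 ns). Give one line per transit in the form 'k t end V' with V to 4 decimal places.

0 0 source 0.6667
1 3 load 0.0000
2 6 source -0.2222
3 9 load 0.0000
4 12 source 0.0741
5 15 load 0.0000
6 18 source -0.0247

Γ_L=-1.000000, Γ_S=0.333333; launch V₁=2·50/150=0.666667
k=0 src: V=0.6667
k=1 load: inc=0.666667, refl=0.666667·-1.000000=-0.6667; V=0.000000+0.666667+-0.666667=0.0000
k=2 src: inc=-0.666667, refl=-0.666667·0.333333=-0.2222; V=0.666667+-0.666667+-0.222222=-0.2222
k=3 load: inc=-0.222222, refl=-0.222222·-1.000000=0.2222; V=0.000000+-0.222222+0.222222=0.0000
k=4 src: inc=0.222222, refl=0.222222·0.333333=0.0741; V=-0.222222+0.222222+0.074074=0.0741
k=5 load: inc=0.074074, refl=0.074074·-1.000000=-0.0741; V=0.000000+0.074074+-0.074074=0.0000
k=6 src: inc=-0.074074, refl=-0.074074·0.333333=-0.0247; V=0.074074+-0.074074+-0.024691=-0.0247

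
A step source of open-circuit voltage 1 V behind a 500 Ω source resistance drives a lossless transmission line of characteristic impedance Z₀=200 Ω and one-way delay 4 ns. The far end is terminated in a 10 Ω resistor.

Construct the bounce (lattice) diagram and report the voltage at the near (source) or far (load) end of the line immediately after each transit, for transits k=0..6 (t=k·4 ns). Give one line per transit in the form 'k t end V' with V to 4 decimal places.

Γ_L=-0.904762, Γ_S=0.428571; launch V₁=1·200/700=0.285714
k=0 src: V=0.2857
k=1 load: inc=0.285714, refl=0.285714·-0.904762=-0.2585; V=0.000000+0.285714+-0.258503=0.0272
k=2 src: inc=-0.258503, refl=-0.258503·0.428571=-0.1108; V=0.285714+-0.258503+-0.110787=-0.0836
k=3 load: inc=-0.110787, refl=-0.110787·-0.904762=0.1002; V=0.027211+-0.110787+0.100236=0.0167
k=4 src: inc=0.100236, refl=0.100236·0.428571=0.0430; V=-0.083576+0.100236+0.042958=0.0596
k=5 load: inc=0.042958, refl=0.042958·-0.904762=-0.0389; V=0.016660+0.042958+-0.038867=0.0208
k=6 src: inc=-0.038867, refl=-0.038867·0.428571=-0.0167; V=0.059618+-0.038867+-0.016657=0.0041

0 0 source 0.2857
1 4 load 0.0272
2 8 source -0.0836
3 12 load 0.0167
4 16 source 0.0596
5 20 load 0.0208
6 24 source 0.0041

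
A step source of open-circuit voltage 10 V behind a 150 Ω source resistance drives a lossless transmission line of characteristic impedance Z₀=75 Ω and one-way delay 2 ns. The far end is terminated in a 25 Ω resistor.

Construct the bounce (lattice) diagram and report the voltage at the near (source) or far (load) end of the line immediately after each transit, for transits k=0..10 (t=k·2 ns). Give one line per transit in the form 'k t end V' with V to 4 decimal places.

Γ_L=-0.500000, Γ_S=0.333333; launch V₁=10·75/225=3.333333
k=0 src: V=3.3333
k=1 load: inc=3.333333, refl=3.333333·-0.500000=-1.6667; V=0.000000+3.333333+-1.666667=1.6667
k=2 src: inc=-1.666667, refl=-1.666667·0.333333=-0.5556; V=3.333333+-1.666667+-0.555556=1.1111
k=3 load: inc=-0.555556, refl=-0.555556·-0.500000=0.2778; V=1.666667+-0.555556+0.277778=1.3889
k=4 src: inc=0.277778, refl=0.277778·0.333333=0.0926; V=1.111111+0.277778+0.092593=1.4815
k=5 load: inc=0.092593, refl=0.092593·-0.500000=-0.0463; V=1.388889+0.092593+-0.046296=1.4352
k=6 src: inc=-0.046296, refl=-0.046296·0.333333=-0.0154; V=1.481481+-0.046296+-0.015432=1.4198
k=7 load: inc=-0.015432, refl=-0.015432·-0.500000=0.0077; V=1.435185+-0.015432+0.007716=1.4275
k=8 src: inc=0.007716, refl=0.007716·0.333333=0.0026; V=1.419753+0.007716+0.002572=1.4300
k=9 load: inc=0.002572, refl=0.002572·-0.500000=-0.0013; V=1.427469+0.002572+-0.001286=1.4288
k=10 src: inc=-0.001286, refl=-0.001286·0.333333=-0.0004; V=1.430041+-0.001286+-0.000429=1.4283

0 0 source 3.3333
1 2 load 1.6667
2 4 source 1.1111
3 6 load 1.3889
4 8 source 1.4815
5 10 load 1.4352
6 12 source 1.4198
7 14 load 1.4275
8 16 source 1.4300
9 18 load 1.4288
10 20 source 1.4283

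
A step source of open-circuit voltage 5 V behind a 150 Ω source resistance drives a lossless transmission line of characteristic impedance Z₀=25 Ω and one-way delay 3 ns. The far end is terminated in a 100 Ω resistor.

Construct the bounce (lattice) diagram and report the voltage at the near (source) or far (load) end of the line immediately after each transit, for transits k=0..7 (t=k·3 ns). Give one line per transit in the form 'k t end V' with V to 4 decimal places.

Γ_L=0.600000, Γ_S=0.714286; launch V₁=5·25/175=0.714286
k=0 src: V=0.7143
k=1 load: inc=0.714286, refl=0.714286·0.600000=0.4286; V=0.000000+0.714286+0.428571=1.1429
k=2 src: inc=0.428571, refl=0.428571·0.714286=0.3061; V=0.714286+0.428571+0.306122=1.4490
k=3 load: inc=0.306122, refl=0.306122·0.600000=0.1837; V=1.142857+0.306122+0.183673=1.6327
k=4 src: inc=0.183673, refl=0.183673·0.714286=0.1312; V=1.448980+0.183673+0.131195=1.7638
k=5 load: inc=0.131195, refl=0.131195·0.600000=0.0787; V=1.632653+0.131195+0.078717=1.8426
k=6 src: inc=0.078717, refl=0.078717·0.714286=0.0562; V=1.763848+0.078717+0.056227=1.8988
k=7 load: inc=0.056227, refl=0.056227·0.600000=0.0337; V=1.842566+0.056227+0.033736=1.9325

0 0 source 0.7143
1 3 load 1.1429
2 6 source 1.4490
3 9 load 1.6327
4 12 source 1.7638
5 15 load 1.8426
6 18 source 1.8988
7 21 load 1.9325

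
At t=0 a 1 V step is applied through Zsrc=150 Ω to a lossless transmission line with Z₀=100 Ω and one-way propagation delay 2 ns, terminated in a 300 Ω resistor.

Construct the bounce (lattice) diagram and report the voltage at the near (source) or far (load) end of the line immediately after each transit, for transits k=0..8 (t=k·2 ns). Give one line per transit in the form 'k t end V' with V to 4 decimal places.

0 0 source 0.4000
1 2 load 0.6000
2 4 source 0.6400
3 6 load 0.6600
4 8 source 0.6640
5 10 load 0.6660
6 12 source 0.6664
7 14 load 0.6666
8 16 source 0.6666

Γ_L=0.500000, Γ_S=0.200000; launch V₁=1·100/250=0.400000
k=0 src: V=0.4000
k=1 load: inc=0.400000, refl=0.400000·0.500000=0.2000; V=0.000000+0.400000+0.200000=0.6000
k=2 src: inc=0.200000, refl=0.200000·0.200000=0.0400; V=0.400000+0.200000+0.040000=0.6400
k=3 load: inc=0.040000, refl=0.040000·0.500000=0.0200; V=0.600000+0.040000+0.020000=0.6600
k=4 src: inc=0.020000, refl=0.020000·0.200000=0.0040; V=0.640000+0.020000+0.004000=0.6640
k=5 load: inc=0.004000, refl=0.004000·0.500000=0.0020; V=0.660000+0.004000+0.002000=0.6660
k=6 src: inc=0.002000, refl=0.002000·0.200000=0.0004; V=0.664000+0.002000+0.000400=0.6664
k=7 load: inc=0.000400, refl=0.000400·0.500000=0.0002; V=0.666000+0.000400+0.000200=0.6666
k=8 src: inc=0.000200, refl=0.000200·0.200000=0.0000; V=0.666400+0.000200+0.000040=0.6666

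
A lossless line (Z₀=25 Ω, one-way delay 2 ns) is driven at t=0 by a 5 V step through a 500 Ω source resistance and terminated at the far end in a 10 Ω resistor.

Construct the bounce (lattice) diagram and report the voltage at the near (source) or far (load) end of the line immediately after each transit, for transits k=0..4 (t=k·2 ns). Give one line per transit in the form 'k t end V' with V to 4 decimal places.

0 0 source 0.2381
1 2 load 0.1361
2 4 source 0.0437
3 6 load 0.0833
4 8 source 0.1191

Γ_L=-0.428571, Γ_S=0.904762; launch V₁=5·25/525=0.238095
k=0 src: V=0.2381
k=1 load: inc=0.238095, refl=0.238095·-0.428571=-0.1020; V=0.000000+0.238095+-0.102041=0.1361
k=2 src: inc=-0.102041, refl=-0.102041·0.904762=-0.0923; V=0.238095+-0.102041+-0.092323=0.0437
k=3 load: inc=-0.092323, refl=-0.092323·-0.428571=0.0396; V=0.136054+-0.092323+0.039567=0.0833
k=4 src: inc=0.039567, refl=0.039567·0.904762=0.0358; V=0.043732+0.039567+0.035799=0.1191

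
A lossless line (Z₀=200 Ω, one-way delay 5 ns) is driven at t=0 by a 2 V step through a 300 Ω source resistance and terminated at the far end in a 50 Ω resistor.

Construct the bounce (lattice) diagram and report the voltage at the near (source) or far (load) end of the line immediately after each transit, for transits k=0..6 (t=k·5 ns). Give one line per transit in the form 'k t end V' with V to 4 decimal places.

Γ_L=-0.600000, Γ_S=0.200000; launch V₁=2·200/500=0.800000
k=0 src: V=0.8000
k=1 load: inc=0.800000, refl=0.800000·-0.600000=-0.4800; V=0.000000+0.800000+-0.480000=0.3200
k=2 src: inc=-0.480000, refl=-0.480000·0.200000=-0.0960; V=0.800000+-0.480000+-0.096000=0.2240
k=3 load: inc=-0.096000, refl=-0.096000·-0.600000=0.0576; V=0.320000+-0.096000+0.057600=0.2816
k=4 src: inc=0.057600, refl=0.057600·0.200000=0.0115; V=0.224000+0.057600+0.011520=0.2931
k=5 load: inc=0.011520, refl=0.011520·-0.600000=-0.0069; V=0.281600+0.011520+-0.006912=0.2862
k=6 src: inc=-0.006912, refl=-0.006912·0.200000=-0.0014; V=0.293120+-0.006912+-0.001382=0.2848

0 0 source 0.8000
1 5 load 0.3200
2 10 source 0.2240
3 15 load 0.2816
4 20 source 0.2931
5 25 load 0.2862
6 30 source 0.2848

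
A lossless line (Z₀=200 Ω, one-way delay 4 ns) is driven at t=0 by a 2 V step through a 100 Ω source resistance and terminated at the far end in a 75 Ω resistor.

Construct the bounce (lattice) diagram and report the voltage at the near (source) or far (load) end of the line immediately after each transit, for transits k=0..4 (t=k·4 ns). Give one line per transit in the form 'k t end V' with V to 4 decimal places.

Γ_L=-0.454545, Γ_S=-0.333333; launch V₁=2·200/300=1.333333
k=0 src: V=1.3333
k=1 load: inc=1.333333, refl=1.333333·-0.454545=-0.6061; V=0.000000+1.333333+-0.606061=0.7273
k=2 src: inc=-0.606061, refl=-0.606061·-0.333333=0.2020; V=1.333333+-0.606061+0.202020=0.9293
k=3 load: inc=0.202020, refl=0.202020·-0.454545=-0.0918; V=0.727273+0.202020+-0.091827=0.8375
k=4 src: inc=-0.091827, refl=-0.091827·-0.333333=0.0306; V=0.929293+-0.091827+0.030609=0.8681

0 0 source 1.3333
1 4 load 0.7273
2 8 source 0.9293
3 12 load 0.8375
4 16 source 0.8681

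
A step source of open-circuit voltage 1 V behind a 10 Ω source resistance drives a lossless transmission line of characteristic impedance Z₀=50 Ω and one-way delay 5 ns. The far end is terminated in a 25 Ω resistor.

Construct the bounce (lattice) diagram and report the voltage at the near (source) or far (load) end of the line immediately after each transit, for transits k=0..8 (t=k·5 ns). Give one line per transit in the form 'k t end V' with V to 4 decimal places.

Γ_L=-0.333333, Γ_S=-0.666667; launch V₁=1·50/60=0.833333
k=0 src: V=0.8333
k=1 load: inc=0.833333, refl=0.833333·-0.333333=-0.2778; V=0.000000+0.833333+-0.277778=0.5556
k=2 src: inc=-0.277778, refl=-0.277778·-0.666667=0.1852; V=0.833333+-0.277778+0.185185=0.7407
k=3 load: inc=0.185185, refl=0.185185·-0.333333=-0.0617; V=0.555556+0.185185+-0.061728=0.6790
k=4 src: inc=-0.061728, refl=-0.061728·-0.666667=0.0412; V=0.740741+-0.061728+0.041152=0.7202
k=5 load: inc=0.041152, refl=0.041152·-0.333333=-0.0137; V=0.679012+0.041152+-0.013717=0.7064
k=6 src: inc=-0.013717, refl=-0.013717·-0.666667=0.0091; V=0.720165+-0.013717+0.009145=0.7156
k=7 load: inc=0.009145, refl=0.009145·-0.333333=-0.0030; V=0.706447+0.009145+-0.003048=0.7125
k=8 src: inc=-0.003048, refl=-0.003048·-0.666667=0.0020; V=0.715592+-0.003048+0.002032=0.7146

0 0 source 0.8333
1 5 load 0.5556
2 10 source 0.7407
3 15 load 0.6790
4 20 source 0.7202
5 25 load 0.7064
6 30 source 0.7156
7 35 load 0.7125
8 40 source 0.7146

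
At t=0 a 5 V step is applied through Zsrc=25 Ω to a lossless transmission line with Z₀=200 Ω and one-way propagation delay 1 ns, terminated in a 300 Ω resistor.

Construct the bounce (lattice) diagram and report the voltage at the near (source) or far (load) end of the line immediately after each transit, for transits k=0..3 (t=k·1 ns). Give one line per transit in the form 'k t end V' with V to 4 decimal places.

Γ_L=0.200000, Γ_S=-0.777778; launch V₁=5·200/225=4.444444
k=0 src: V=4.4444
k=1 load: inc=4.444444, refl=4.444444·0.200000=0.8889; V=0.000000+4.444444+0.888889=5.3333
k=2 src: inc=0.888889, refl=0.888889·-0.777778=-0.6914; V=4.444444+0.888889+-0.691358=4.6420
k=3 load: inc=-0.691358, refl=-0.691358·0.200000=-0.1383; V=5.333333+-0.691358+-0.138272=4.5037

0 0 source 4.4444
1 1 load 5.3333
2 2 source 4.6420
3 3 load 4.5037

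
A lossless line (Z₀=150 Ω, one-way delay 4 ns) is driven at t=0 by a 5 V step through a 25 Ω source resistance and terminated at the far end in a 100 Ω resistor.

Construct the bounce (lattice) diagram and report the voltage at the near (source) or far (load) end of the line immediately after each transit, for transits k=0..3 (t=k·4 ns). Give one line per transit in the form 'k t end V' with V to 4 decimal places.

0 0 source 4.2857
1 4 load 3.4286
2 8 source 4.0408
3 12 load 3.9184

Γ_L=-0.200000, Γ_S=-0.714286; launch V₁=5·150/175=4.285714
k=0 src: V=4.2857
k=1 load: inc=4.285714, refl=4.285714·-0.200000=-0.8571; V=0.000000+4.285714+-0.857143=3.4286
k=2 src: inc=-0.857143, refl=-0.857143·-0.714286=0.6122; V=4.285714+-0.857143+0.612245=4.0408
k=3 load: inc=0.612245, refl=0.612245·-0.200000=-0.1224; V=3.428571+0.612245+-0.122449=3.9184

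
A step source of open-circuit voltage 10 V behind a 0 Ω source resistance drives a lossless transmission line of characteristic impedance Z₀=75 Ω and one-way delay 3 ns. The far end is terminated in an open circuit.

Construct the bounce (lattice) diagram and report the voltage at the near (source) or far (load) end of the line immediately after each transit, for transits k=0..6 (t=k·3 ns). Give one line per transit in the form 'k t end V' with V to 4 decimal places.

0 0 source 10.0000
1 3 load 20.0000
2 6 source 10.0000
3 9 load 0.0000
4 12 source 10.0000
5 15 load 20.0000
6 18 source 10.0000

Γ_L=1.000000, Γ_S=-1.000000; launch V₁=10·75/75=10.000000
k=0 src: V=10.0000
k=1 load: inc=10.000000, refl=10.000000·1.000000=10.0000; V=0.000000+10.000000+10.000000=20.0000
k=2 src: inc=10.000000, refl=10.000000·-1.000000=-10.0000; V=10.000000+10.000000+-10.000000=10.0000
k=3 load: inc=-10.000000, refl=-10.000000·1.000000=-10.0000; V=20.000000+-10.000000+-10.000000=0.0000
k=4 src: inc=-10.000000, refl=-10.000000·-1.000000=10.0000; V=10.000000+-10.000000+10.000000=10.0000
k=5 load: inc=10.000000, refl=10.000000·1.000000=10.0000; V=0.000000+10.000000+10.000000=20.0000
k=6 src: inc=10.000000, refl=10.000000·-1.000000=-10.0000; V=10.000000+10.000000+-10.000000=10.0000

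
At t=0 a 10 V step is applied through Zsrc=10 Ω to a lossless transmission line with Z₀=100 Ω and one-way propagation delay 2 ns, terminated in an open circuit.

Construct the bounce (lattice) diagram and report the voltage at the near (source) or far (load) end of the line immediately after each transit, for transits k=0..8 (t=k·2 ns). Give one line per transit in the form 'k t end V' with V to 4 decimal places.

0 0 source 9.0909
1 2 load 18.1818
2 4 source 10.7438
3 6 load 3.3058
4 8 source 9.3914
5 10 load 15.4771
6 12 source 10.4979
7 14 load 5.5187
8 16 source 9.5926

Γ_L=1.000000, Γ_S=-0.818182; launch V₁=10·100/110=9.090909
k=0 src: V=9.0909
k=1 load: inc=9.090909, refl=9.090909·1.000000=9.0909; V=0.000000+9.090909+9.090909=18.1818
k=2 src: inc=9.090909, refl=9.090909·-0.818182=-7.4380; V=9.090909+9.090909+-7.438017=10.7438
k=3 load: inc=-7.438017, refl=-7.438017·1.000000=-7.4380; V=18.181818+-7.438017+-7.438017=3.3058
k=4 src: inc=-7.438017, refl=-7.438017·-0.818182=6.0856; V=10.743802+-7.438017+6.085650=9.3914
k=5 load: inc=6.085650, refl=6.085650·1.000000=6.0856; V=3.305785+6.085650+6.085650=15.4771
k=6 src: inc=6.085650, refl=6.085650·-0.818182=-4.9792; V=9.391435+6.085650+-4.979168=10.4979
k=7 load: inc=-4.979168, refl=-4.979168·1.000000=-4.9792; V=15.477085+-4.979168+-4.979168=5.5187
k=8 src: inc=-4.979168, refl=-4.979168·-0.818182=4.0739; V=10.497917+-4.979168+4.073865=9.5926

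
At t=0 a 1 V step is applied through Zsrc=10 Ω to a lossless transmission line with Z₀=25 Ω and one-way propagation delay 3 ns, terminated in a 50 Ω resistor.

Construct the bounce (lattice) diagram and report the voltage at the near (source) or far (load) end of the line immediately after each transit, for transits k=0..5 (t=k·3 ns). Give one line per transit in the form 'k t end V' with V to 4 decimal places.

0 0 source 0.7143
1 3 load 0.9524
2 6 source 0.8503
3 9 load 0.8163
4 12 source 0.8309
5 15 load 0.8358

Γ_L=0.333333, Γ_S=-0.428571; launch V₁=1·25/35=0.714286
k=0 src: V=0.7143
k=1 load: inc=0.714286, refl=0.714286·0.333333=0.2381; V=0.000000+0.714286+0.238095=0.9524
k=2 src: inc=0.238095, refl=0.238095·-0.428571=-0.1020; V=0.714286+0.238095+-0.102041=0.8503
k=3 load: inc=-0.102041, refl=-0.102041·0.333333=-0.0340; V=0.952381+-0.102041+-0.034014=0.8163
k=4 src: inc=-0.034014, refl=-0.034014·-0.428571=0.0146; V=0.850340+-0.034014+0.014577=0.8309
k=5 load: inc=0.014577, refl=0.014577·0.333333=0.0049; V=0.816327+0.014577+0.004859=0.8358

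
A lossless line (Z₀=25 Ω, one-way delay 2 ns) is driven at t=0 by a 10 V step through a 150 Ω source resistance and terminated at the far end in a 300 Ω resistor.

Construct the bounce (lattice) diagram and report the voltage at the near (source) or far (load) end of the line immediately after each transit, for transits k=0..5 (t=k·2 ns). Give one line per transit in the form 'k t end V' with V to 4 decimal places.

0 0 source 1.4286
1 2 load 2.6374
2 4 source 3.5008
3 6 load 4.2314
4 8 source 4.7532
5 10 load 5.1948

Γ_L=0.846154, Γ_S=0.714286; launch V₁=10·25/175=1.428571
k=0 src: V=1.4286
k=1 load: inc=1.428571, refl=1.428571·0.846154=1.2088; V=0.000000+1.428571+1.208791=2.6374
k=2 src: inc=1.208791, refl=1.208791·0.714286=0.8634; V=1.428571+1.208791+0.863422=3.5008
k=3 load: inc=0.863422, refl=0.863422·0.846154=0.7306; V=2.637363+0.863422+0.730588=4.2314
k=4 src: inc=0.730588, refl=0.730588·0.714286=0.5218; V=3.500785+0.730588+0.521849=4.7532
k=5 load: inc=0.521849, refl=0.521849·0.846154=0.4416; V=4.231373+0.521849+0.441564=5.1948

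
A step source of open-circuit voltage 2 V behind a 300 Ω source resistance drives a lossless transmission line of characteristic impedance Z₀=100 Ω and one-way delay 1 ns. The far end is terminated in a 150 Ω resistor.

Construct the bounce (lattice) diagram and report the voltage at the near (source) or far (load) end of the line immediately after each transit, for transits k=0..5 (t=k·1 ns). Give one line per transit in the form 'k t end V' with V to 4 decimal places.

0 0 source 0.5000
1 1 load 0.6000
2 2 source 0.6500
3 3 load 0.6600
4 4 source 0.6650
5 5 load 0.6660

Γ_L=0.200000, Γ_S=0.500000; launch V₁=2·100/400=0.500000
k=0 src: V=0.5000
k=1 load: inc=0.500000, refl=0.500000·0.200000=0.1000; V=0.000000+0.500000+0.100000=0.6000
k=2 src: inc=0.100000, refl=0.100000·0.500000=0.0500; V=0.500000+0.100000+0.050000=0.6500
k=3 load: inc=0.050000, refl=0.050000·0.200000=0.0100; V=0.600000+0.050000+0.010000=0.6600
k=4 src: inc=0.010000, refl=0.010000·0.500000=0.0050; V=0.650000+0.010000+0.005000=0.6650
k=5 load: inc=0.005000, refl=0.005000·0.200000=0.0010; V=0.660000+0.005000+0.001000=0.6660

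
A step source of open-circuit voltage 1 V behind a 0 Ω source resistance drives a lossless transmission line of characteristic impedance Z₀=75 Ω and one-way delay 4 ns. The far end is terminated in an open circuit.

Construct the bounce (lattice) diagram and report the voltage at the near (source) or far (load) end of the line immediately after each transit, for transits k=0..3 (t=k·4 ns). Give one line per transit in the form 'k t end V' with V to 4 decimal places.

0 0 source 1.0000
1 4 load 2.0000
2 8 source 1.0000
3 12 load 0.0000

Γ_L=1.000000, Γ_S=-1.000000; launch V₁=1·75/75=1.000000
k=0 src: V=1.0000
k=1 load: inc=1.000000, refl=1.000000·1.000000=1.0000; V=0.000000+1.000000+1.000000=2.0000
k=2 src: inc=1.000000, refl=1.000000·-1.000000=-1.0000; V=1.000000+1.000000+-1.000000=1.0000
k=3 load: inc=-1.000000, refl=-1.000000·1.000000=-1.0000; V=2.000000+-1.000000+-1.000000=0.0000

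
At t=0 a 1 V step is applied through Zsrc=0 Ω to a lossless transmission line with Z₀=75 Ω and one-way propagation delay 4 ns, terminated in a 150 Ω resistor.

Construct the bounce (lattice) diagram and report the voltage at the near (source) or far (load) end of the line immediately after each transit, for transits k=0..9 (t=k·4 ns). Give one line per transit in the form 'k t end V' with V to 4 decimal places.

0 0 source 1.0000
1 4 load 1.3333
2 8 source 1.0000
3 12 load 0.8889
4 16 source 1.0000
5 20 load 1.0370
6 24 source 1.0000
7 28 load 0.9877
8 32 source 1.0000
9 36 load 1.0041

Γ_L=0.333333, Γ_S=-1.000000; launch V₁=1·75/75=1.000000
k=0 src: V=1.0000
k=1 load: inc=1.000000, refl=1.000000·0.333333=0.3333; V=0.000000+1.000000+0.333333=1.3333
k=2 src: inc=0.333333, refl=0.333333·-1.000000=-0.3333; V=1.000000+0.333333+-0.333333=1.0000
k=3 load: inc=-0.333333, refl=-0.333333·0.333333=-0.1111; V=1.333333+-0.333333+-0.111111=0.8889
k=4 src: inc=-0.111111, refl=-0.111111·-1.000000=0.1111; V=1.000000+-0.111111+0.111111=1.0000
k=5 load: inc=0.111111, refl=0.111111·0.333333=0.0370; V=0.888889+0.111111+0.037037=1.0370
k=6 src: inc=0.037037, refl=0.037037·-1.000000=-0.0370; V=1.000000+0.037037+-0.037037=1.0000
k=7 load: inc=-0.037037, refl=-0.037037·0.333333=-0.0123; V=1.037037+-0.037037+-0.012346=0.9877
k=8 src: inc=-0.012346, refl=-0.012346·-1.000000=0.0123; V=1.000000+-0.012346+0.012346=1.0000
k=9 load: inc=0.012346, refl=0.012346·0.333333=0.0041; V=0.987654+0.012346+0.004115=1.0041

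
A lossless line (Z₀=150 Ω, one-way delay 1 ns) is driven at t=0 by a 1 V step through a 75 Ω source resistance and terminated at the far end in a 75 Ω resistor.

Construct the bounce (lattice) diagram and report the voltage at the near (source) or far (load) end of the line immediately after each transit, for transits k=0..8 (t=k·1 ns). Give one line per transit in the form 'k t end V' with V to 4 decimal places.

Γ_L=-0.333333, Γ_S=-0.333333; launch V₁=1·150/225=0.666667
k=0 src: V=0.6667
k=1 load: inc=0.666667, refl=0.666667·-0.333333=-0.2222; V=0.000000+0.666667+-0.222222=0.4444
k=2 src: inc=-0.222222, refl=-0.222222·-0.333333=0.0741; V=0.666667+-0.222222+0.074074=0.5185
k=3 load: inc=0.074074, refl=0.074074·-0.333333=-0.0247; V=0.444444+0.074074+-0.024691=0.4938
k=4 src: inc=-0.024691, refl=-0.024691·-0.333333=0.0082; V=0.518519+-0.024691+0.008230=0.5021
k=5 load: inc=0.008230, refl=0.008230·-0.333333=-0.0027; V=0.493827+0.008230+-0.002743=0.4993
k=6 src: inc=-0.002743, refl=-0.002743·-0.333333=0.0009; V=0.502058+-0.002743+0.000914=0.5002
k=7 load: inc=0.000914, refl=0.000914·-0.333333=-0.0003; V=0.499314+0.000914+-0.000305=0.4999
k=8 src: inc=-0.000305, refl=-0.000305·-0.333333=0.0001; V=0.500229+-0.000305+0.000102=0.5000

0 0 source 0.6667
1 1 load 0.4444
2 2 source 0.5185
3 3 load 0.4938
4 4 source 0.5021
5 5 load 0.4993
6 6 source 0.5002
7 7 load 0.4999
8 8 source 0.5000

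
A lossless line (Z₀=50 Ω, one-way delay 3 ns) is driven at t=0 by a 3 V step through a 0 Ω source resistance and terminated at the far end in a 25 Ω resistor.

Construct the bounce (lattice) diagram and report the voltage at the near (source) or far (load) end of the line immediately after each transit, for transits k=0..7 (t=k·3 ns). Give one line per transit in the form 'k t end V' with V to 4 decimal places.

0 0 source 3.0000
1 3 load 2.0000
2 6 source 3.0000
3 9 load 2.6667
4 12 source 3.0000
5 15 load 2.8889
6 18 source 3.0000
7 21 load 2.9630

Γ_L=-0.333333, Γ_S=-1.000000; launch V₁=3·50/50=3.000000
k=0 src: V=3.0000
k=1 load: inc=3.000000, refl=3.000000·-0.333333=-1.0000; V=0.000000+3.000000+-1.000000=2.0000
k=2 src: inc=-1.000000, refl=-1.000000·-1.000000=1.0000; V=3.000000+-1.000000+1.000000=3.0000
k=3 load: inc=1.000000, refl=1.000000·-0.333333=-0.3333; V=2.000000+1.000000+-0.333333=2.6667
k=4 src: inc=-0.333333, refl=-0.333333·-1.000000=0.3333; V=3.000000+-0.333333+0.333333=3.0000
k=5 load: inc=0.333333, refl=0.333333·-0.333333=-0.1111; V=2.666667+0.333333+-0.111111=2.8889
k=6 src: inc=-0.111111, refl=-0.111111·-1.000000=0.1111; V=3.000000+-0.111111+0.111111=3.0000
k=7 load: inc=0.111111, refl=0.111111·-0.333333=-0.0370; V=2.888889+0.111111+-0.037037=2.9630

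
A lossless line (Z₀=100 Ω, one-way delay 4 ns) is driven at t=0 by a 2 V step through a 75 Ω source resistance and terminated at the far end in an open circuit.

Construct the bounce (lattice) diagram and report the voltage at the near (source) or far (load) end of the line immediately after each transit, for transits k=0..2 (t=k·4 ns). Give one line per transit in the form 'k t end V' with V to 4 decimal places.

0 0 source 1.1429
1 4 load 2.2857
2 8 source 2.1224

Γ_L=1.000000, Γ_S=-0.142857; launch V₁=2·100/175=1.142857
k=0 src: V=1.1429
k=1 load: inc=1.142857, refl=1.142857·1.000000=1.1429; V=0.000000+1.142857+1.142857=2.2857
k=2 src: inc=1.142857, refl=1.142857·-0.142857=-0.1633; V=1.142857+1.142857+-0.163265=2.1224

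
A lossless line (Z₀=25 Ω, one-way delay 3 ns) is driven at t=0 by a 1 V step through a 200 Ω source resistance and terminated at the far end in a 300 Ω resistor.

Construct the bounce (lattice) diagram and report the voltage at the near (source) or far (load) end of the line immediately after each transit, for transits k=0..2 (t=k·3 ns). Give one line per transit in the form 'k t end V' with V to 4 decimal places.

0 0 source 0.1111
1 3 load 0.2051
2 6 source 0.2783

Γ_L=0.846154, Γ_S=0.777778; launch V₁=1·25/225=0.111111
k=0 src: V=0.1111
k=1 load: inc=0.111111, refl=0.111111·0.846154=0.0940; V=0.000000+0.111111+0.094017=0.2051
k=2 src: inc=0.094017, refl=0.094017·0.777778=0.0731; V=0.111111+0.094017+0.073124=0.2783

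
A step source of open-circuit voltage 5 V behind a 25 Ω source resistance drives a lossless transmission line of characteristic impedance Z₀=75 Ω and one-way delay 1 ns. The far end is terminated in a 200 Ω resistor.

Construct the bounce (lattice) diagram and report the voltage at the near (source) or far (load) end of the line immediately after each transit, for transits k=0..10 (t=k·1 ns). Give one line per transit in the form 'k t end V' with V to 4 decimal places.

0 0 source 3.7500
1 1 load 5.4545
2 2 source 4.6023
3 3 load 4.2149
4 4 source 4.4086
5 5 load 4.4966
6 6 source 4.4526
7 7 load 4.4326
8 8 source 4.4426
9 9 load 4.4471
10 10 source 4.4449

Γ_L=0.454545, Γ_S=-0.500000; launch V₁=5·75/100=3.750000
k=0 src: V=3.7500
k=1 load: inc=3.750000, refl=3.750000·0.454545=1.7045; V=0.000000+3.750000+1.704545=5.4545
k=2 src: inc=1.704545, refl=1.704545·-0.500000=-0.8523; V=3.750000+1.704545+-0.852273=4.6023
k=3 load: inc=-0.852273, refl=-0.852273·0.454545=-0.3874; V=5.454545+-0.852273+-0.387397=4.2149
k=4 src: inc=-0.387397, refl=-0.387397·-0.500000=0.1937; V=4.602273+-0.387397+0.193698=4.4086
k=5 load: inc=0.193698, refl=0.193698·0.454545=0.0880; V=4.214876+0.193698+0.088045=4.4966
k=6 src: inc=0.088045, refl=0.088045·-0.500000=-0.0440; V=4.408574+0.088045+-0.044022=4.4526
k=7 load: inc=-0.044022, refl=-0.044022·0.454545=-0.0200; V=4.496619+-0.044022+-0.020010=4.4326
k=8 src: inc=-0.020010, refl=-0.020010·-0.500000=0.0100; V=4.452597+-0.020010+0.010005=4.4426
k=9 load: inc=0.010005, refl=0.010005·0.454545=0.0045; V=4.432587+0.010005+0.004548=4.4471
k=10 src: inc=0.004548, refl=0.004548·-0.500000=-0.0023; V=4.442592+0.004548+-0.002274=4.4449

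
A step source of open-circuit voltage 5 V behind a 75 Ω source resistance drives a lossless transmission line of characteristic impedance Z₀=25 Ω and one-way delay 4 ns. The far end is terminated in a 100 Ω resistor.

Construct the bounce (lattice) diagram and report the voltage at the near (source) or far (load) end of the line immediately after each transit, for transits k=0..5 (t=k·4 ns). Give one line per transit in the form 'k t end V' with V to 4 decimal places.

0 0 source 1.2500
1 4 load 2.0000
2 8 source 2.3750
3 12 load 2.6000
4 16 source 2.7125
5 20 load 2.7800

Γ_L=0.600000, Γ_S=0.500000; launch V₁=5·25/100=1.250000
k=0 src: V=1.2500
k=1 load: inc=1.250000, refl=1.250000·0.600000=0.7500; V=0.000000+1.250000+0.750000=2.0000
k=2 src: inc=0.750000, refl=0.750000·0.500000=0.3750; V=1.250000+0.750000+0.375000=2.3750
k=3 load: inc=0.375000, refl=0.375000·0.600000=0.2250; V=2.000000+0.375000+0.225000=2.6000
k=4 src: inc=0.225000, refl=0.225000·0.500000=0.1125; V=2.375000+0.225000+0.112500=2.7125
k=5 load: inc=0.112500, refl=0.112500·0.600000=0.0675; V=2.600000+0.112500+0.067500=2.7800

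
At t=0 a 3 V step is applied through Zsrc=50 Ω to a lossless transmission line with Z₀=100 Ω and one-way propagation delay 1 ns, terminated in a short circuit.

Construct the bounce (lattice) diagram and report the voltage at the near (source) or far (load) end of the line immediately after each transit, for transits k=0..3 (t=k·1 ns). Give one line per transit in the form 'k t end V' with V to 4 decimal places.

0 0 source 2.0000
1 1 load 0.0000
2 2 source 0.6667
3 3 load 0.0000

Γ_L=-1.000000, Γ_S=-0.333333; launch V₁=3·100/150=2.000000
k=0 src: V=2.0000
k=1 load: inc=2.000000, refl=2.000000·-1.000000=-2.0000; V=0.000000+2.000000+-2.000000=0.0000
k=2 src: inc=-2.000000, refl=-2.000000·-0.333333=0.6667; V=2.000000+-2.000000+0.666667=0.6667
k=3 load: inc=0.666667, refl=0.666667·-1.000000=-0.6667; V=0.000000+0.666667+-0.666667=0.0000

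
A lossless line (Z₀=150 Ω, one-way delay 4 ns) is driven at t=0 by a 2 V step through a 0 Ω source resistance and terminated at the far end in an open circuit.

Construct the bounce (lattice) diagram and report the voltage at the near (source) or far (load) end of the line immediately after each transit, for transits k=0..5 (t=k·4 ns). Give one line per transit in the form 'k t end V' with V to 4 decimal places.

Γ_L=1.000000, Γ_S=-1.000000; launch V₁=2·150/150=2.000000
k=0 src: V=2.0000
k=1 load: inc=2.000000, refl=2.000000·1.000000=2.0000; V=0.000000+2.000000+2.000000=4.0000
k=2 src: inc=2.000000, refl=2.000000·-1.000000=-2.0000; V=2.000000+2.000000+-2.000000=2.0000
k=3 load: inc=-2.000000, refl=-2.000000·1.000000=-2.0000; V=4.000000+-2.000000+-2.000000=0.0000
k=4 src: inc=-2.000000, refl=-2.000000·-1.000000=2.0000; V=2.000000+-2.000000+2.000000=2.0000
k=5 load: inc=2.000000, refl=2.000000·1.000000=2.0000; V=0.000000+2.000000+2.000000=4.0000

0 0 source 2.0000
1 4 load 4.0000
2 8 source 2.0000
3 12 load 0.0000
4 16 source 2.0000
5 20 load 4.0000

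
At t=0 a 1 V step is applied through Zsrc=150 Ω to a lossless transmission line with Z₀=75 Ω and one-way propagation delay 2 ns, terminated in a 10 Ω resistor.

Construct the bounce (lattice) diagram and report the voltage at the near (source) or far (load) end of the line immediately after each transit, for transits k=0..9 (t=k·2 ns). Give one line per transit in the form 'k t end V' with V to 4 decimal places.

Γ_L=-0.764706, Γ_S=0.333333; launch V₁=1·75/225=0.333333
k=0 src: V=0.3333
k=1 load: inc=0.333333, refl=0.333333·-0.764706=-0.2549; V=0.000000+0.333333+-0.254902=0.0784
k=2 src: inc=-0.254902, refl=-0.254902·0.333333=-0.0850; V=0.333333+-0.254902+-0.084967=-0.0065
k=3 load: inc=-0.084967, refl=-0.084967·-0.764706=0.0650; V=0.078431+-0.084967+0.064975=0.0584
k=4 src: inc=0.064975, refl=0.064975·0.333333=0.0217; V=-0.006536+0.064975+0.021658=0.0801
k=5 load: inc=0.021658, refl=0.021658·-0.764706=-0.0166; V=0.058439+0.021658+-0.016562=0.0635
k=6 src: inc=-0.016562, refl=-0.016562·0.333333=-0.0055; V=0.080097+-0.016562+-0.005521=0.0580
k=7 load: inc=-0.005521, refl=-0.005521·-0.764706=0.0042; V=0.063535+-0.005521+0.004222=0.0622
k=8 src: inc=0.004222, refl=0.004222·0.333333=0.0014; V=0.058014+0.004222+0.001407=0.0636
k=9 load: inc=0.001407, refl=0.001407·-0.764706=-0.0011; V=0.062236+0.001407+-0.001076=0.0626

0 0 source 0.3333
1 2 load 0.0784
2 4 source -0.0065
3 6 load 0.0584
4 8 source 0.0801
5 10 load 0.0635
6 12 source 0.0580
7 14 load 0.0622
8 16 source 0.0636
9 18 load 0.0626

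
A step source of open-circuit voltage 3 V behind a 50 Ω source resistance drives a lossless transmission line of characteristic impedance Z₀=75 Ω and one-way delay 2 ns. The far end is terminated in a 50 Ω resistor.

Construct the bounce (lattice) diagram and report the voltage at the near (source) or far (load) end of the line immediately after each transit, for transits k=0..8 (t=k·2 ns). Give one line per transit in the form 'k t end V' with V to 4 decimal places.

0 0 source 1.8000
1 2 load 1.4400
2 4 source 1.5120
3 6 load 1.4976
4 8 source 1.5005
5 10 load 1.4999
6 12 source 1.5000
7 14 load 1.5000
8 16 source 1.5000

Γ_L=-0.200000, Γ_S=-0.200000; launch V₁=3·75/125=1.800000
k=0 src: V=1.8000
k=1 load: inc=1.800000, refl=1.800000·-0.200000=-0.3600; V=0.000000+1.800000+-0.360000=1.4400
k=2 src: inc=-0.360000, refl=-0.360000·-0.200000=0.0720; V=1.800000+-0.360000+0.072000=1.5120
k=3 load: inc=0.072000, refl=0.072000·-0.200000=-0.0144; V=1.440000+0.072000+-0.014400=1.4976
k=4 src: inc=-0.014400, refl=-0.014400·-0.200000=0.0029; V=1.512000+-0.014400+0.002880=1.5005
k=5 load: inc=0.002880, refl=0.002880·-0.200000=-0.0006; V=1.497600+0.002880+-0.000576=1.4999
k=6 src: inc=-0.000576, refl=-0.000576·-0.200000=0.0001; V=1.500480+-0.000576+0.000115=1.5000
k=7 load: inc=0.000115, refl=0.000115·-0.200000=-0.0000; V=1.499904+0.000115+-0.000023=1.5000
k=8 src: inc=-0.000023, refl=-0.000023·-0.200000=0.0000; V=1.500019+-0.000023+0.000005=1.5000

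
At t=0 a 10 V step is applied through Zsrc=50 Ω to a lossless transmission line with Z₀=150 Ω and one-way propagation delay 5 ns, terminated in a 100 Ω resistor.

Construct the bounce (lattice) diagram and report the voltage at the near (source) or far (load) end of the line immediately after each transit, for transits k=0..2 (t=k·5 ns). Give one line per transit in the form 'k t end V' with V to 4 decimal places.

0 0 source 7.5000
1 5 load 6.0000
2 10 source 6.7500

Γ_L=-0.200000, Γ_S=-0.500000; launch V₁=10·150/200=7.500000
k=0 src: V=7.5000
k=1 load: inc=7.500000, refl=7.500000·-0.200000=-1.5000; V=0.000000+7.500000+-1.500000=6.0000
k=2 src: inc=-1.500000, refl=-1.500000·-0.500000=0.7500; V=7.500000+-1.500000+0.750000=6.7500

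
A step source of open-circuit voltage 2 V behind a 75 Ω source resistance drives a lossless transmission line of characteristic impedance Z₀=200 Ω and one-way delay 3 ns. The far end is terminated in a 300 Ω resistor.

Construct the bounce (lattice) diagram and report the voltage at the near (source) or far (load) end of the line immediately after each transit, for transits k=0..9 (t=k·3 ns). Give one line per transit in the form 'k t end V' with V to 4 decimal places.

0 0 source 1.4545
1 3 load 1.7455
2 6 source 1.6132
3 9 load 1.5868
4 12 source 1.5988
5 15 load 1.6012
6 18 source 1.6001
7 21 load 1.5999
8 24 source 1.6000
9 27 load 1.6000

Γ_L=0.200000, Γ_S=-0.454545; launch V₁=2·200/275=1.454545
k=0 src: V=1.4545
k=1 load: inc=1.454545, refl=1.454545·0.200000=0.2909; V=0.000000+1.454545+0.290909=1.7455
k=2 src: inc=0.290909, refl=0.290909·-0.454545=-0.1322; V=1.454545+0.290909+-0.132231=1.6132
k=3 load: inc=-0.132231, refl=-0.132231·0.200000=-0.0264; V=1.745455+-0.132231+-0.026446=1.5868
k=4 src: inc=-0.026446, refl=-0.026446·-0.454545=0.0120; V=1.613223+-0.026446+0.012021=1.5988
k=5 load: inc=0.012021, refl=0.012021·0.200000=0.0024; V=1.586777+0.012021+0.002404=1.6012
k=6 src: inc=0.002404, refl=0.002404·-0.454545=-0.0011; V=1.598798+0.002404+-0.001093=1.6001
k=7 load: inc=-0.001093, refl=-0.001093·0.200000=-0.0002; V=1.601202+-0.001093+-0.000219=1.5999
k=8 src: inc=-0.000219, refl=-0.000219·-0.454545=0.0001; V=1.600109+-0.000219+0.000099=1.6000
k=9 load: inc=0.000099, refl=0.000099·0.200000=0.0000; V=1.599891+0.000099+0.000020=1.6000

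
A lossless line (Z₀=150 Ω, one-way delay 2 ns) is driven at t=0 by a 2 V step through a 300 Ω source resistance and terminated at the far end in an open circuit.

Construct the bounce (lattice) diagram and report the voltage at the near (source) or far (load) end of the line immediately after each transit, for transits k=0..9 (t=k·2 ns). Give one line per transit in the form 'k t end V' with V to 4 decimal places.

Γ_L=1.000000, Γ_S=0.333333; launch V₁=2·150/450=0.666667
k=0 src: V=0.6667
k=1 load: inc=0.666667, refl=0.666667·1.000000=0.6667; V=0.000000+0.666667+0.666667=1.3333
k=2 src: inc=0.666667, refl=0.666667·0.333333=0.2222; V=0.666667+0.666667+0.222222=1.5556
k=3 load: inc=0.222222, refl=0.222222·1.000000=0.2222; V=1.333333+0.222222+0.222222=1.7778
k=4 src: inc=0.222222, refl=0.222222·0.333333=0.0741; V=1.555556+0.222222+0.074074=1.8519
k=5 load: inc=0.074074, refl=0.074074·1.000000=0.0741; V=1.777778+0.074074+0.074074=1.9259
k=6 src: inc=0.074074, refl=0.074074·0.333333=0.0247; V=1.851852+0.074074+0.024691=1.9506
k=7 load: inc=0.024691, refl=0.024691·1.000000=0.0247; V=1.925926+0.024691+0.024691=1.9753
k=8 src: inc=0.024691, refl=0.024691·0.333333=0.0082; V=1.950617+0.024691+0.008230=1.9835
k=9 load: inc=0.008230, refl=0.008230·1.000000=0.0082; V=1.975309+0.008230+0.008230=1.9918

0 0 source 0.6667
1 2 load 1.3333
2 4 source 1.5556
3 6 load 1.7778
4 8 source 1.8519
5 10 load 1.9259
6 12 source 1.9506
7 14 load 1.9753
8 16 source 1.9835
9 18 load 1.9918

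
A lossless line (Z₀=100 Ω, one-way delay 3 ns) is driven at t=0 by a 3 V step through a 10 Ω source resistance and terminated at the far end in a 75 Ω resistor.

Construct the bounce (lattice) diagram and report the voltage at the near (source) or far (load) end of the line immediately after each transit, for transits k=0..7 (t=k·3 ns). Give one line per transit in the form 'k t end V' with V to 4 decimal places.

0 0 source 2.7273
1 3 load 2.3377
2 6 source 2.6564
3 9 load 2.6109
4 12 source 2.6482
5 15 load 2.6428
6 18 source 2.6472
7 21 load 2.6466

Γ_L=-0.142857, Γ_S=-0.818182; launch V₁=3·100/110=2.727273
k=0 src: V=2.7273
k=1 load: inc=2.727273, refl=2.727273·-0.142857=-0.3896; V=0.000000+2.727273+-0.389610=2.3377
k=2 src: inc=-0.389610, refl=-0.389610·-0.818182=0.3188; V=2.727273+-0.389610+0.318772=2.6564
k=3 load: inc=0.318772, refl=0.318772·-0.142857=-0.0455; V=2.337662+0.318772+-0.045539=2.6109
k=4 src: inc=-0.045539, refl=-0.045539·-0.818182=0.0373; V=2.656434+-0.045539+0.037259=2.6482
k=5 load: inc=0.037259, refl=0.037259·-0.142857=-0.0053; V=2.610896+0.037259+-0.005323=2.6428
k=6 src: inc=-0.005323, refl=-0.005323·-0.818182=0.0044; V=2.648155+-0.005323+0.004355=2.6472
k=7 load: inc=0.004355, refl=0.004355·-0.142857=-0.0006; V=2.642832+0.004355+-0.000622=2.6466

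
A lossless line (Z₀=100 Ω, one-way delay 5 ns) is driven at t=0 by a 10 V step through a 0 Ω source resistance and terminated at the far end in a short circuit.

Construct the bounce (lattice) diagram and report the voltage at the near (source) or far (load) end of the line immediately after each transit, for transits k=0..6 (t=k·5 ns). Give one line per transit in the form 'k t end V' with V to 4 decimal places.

0 0 source 10.0000
1 5 load 0.0000
2 10 source 10.0000
3 15 load 0.0000
4 20 source 10.0000
5 25 load 0.0000
6 30 source 10.0000

Γ_L=-1.000000, Γ_S=-1.000000; launch V₁=10·100/100=10.000000
k=0 src: V=10.0000
k=1 load: inc=10.000000, refl=10.000000·-1.000000=-10.0000; V=0.000000+10.000000+-10.000000=0.0000
k=2 src: inc=-10.000000, refl=-10.000000·-1.000000=10.0000; V=10.000000+-10.000000+10.000000=10.0000
k=3 load: inc=10.000000, refl=10.000000·-1.000000=-10.0000; V=0.000000+10.000000+-10.000000=0.0000
k=4 src: inc=-10.000000, refl=-10.000000·-1.000000=10.0000; V=10.000000+-10.000000+10.000000=10.0000
k=5 load: inc=10.000000, refl=10.000000·-1.000000=-10.0000; V=0.000000+10.000000+-10.000000=0.0000
k=6 src: inc=-10.000000, refl=-10.000000·-1.000000=10.0000; V=10.000000+-10.000000+10.000000=10.0000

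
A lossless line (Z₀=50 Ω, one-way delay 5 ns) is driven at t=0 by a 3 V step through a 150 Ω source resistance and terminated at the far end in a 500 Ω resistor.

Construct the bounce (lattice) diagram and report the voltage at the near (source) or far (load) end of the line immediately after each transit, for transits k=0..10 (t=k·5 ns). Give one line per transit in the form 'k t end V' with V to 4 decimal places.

0 0 source 0.7500
1 5 load 1.3636
2 10 source 1.6705
3 15 load 1.9215
4 20 source 2.0470
5 25 load 2.1497
6 30 source 2.2010
7 35 load 2.2431
8 40 source 2.2641
9 45 load 2.2813
10 50 source 2.2898

Γ_L=0.818182, Γ_S=0.500000; launch V₁=3·50/200=0.750000
k=0 src: V=0.7500
k=1 load: inc=0.750000, refl=0.750000·0.818182=0.6136; V=0.000000+0.750000+0.613636=1.3636
k=2 src: inc=0.613636, refl=0.613636·0.500000=0.3068; V=0.750000+0.613636+0.306818=1.6705
k=3 load: inc=0.306818, refl=0.306818·0.818182=0.2510; V=1.363636+0.306818+0.251033=1.9215
k=4 src: inc=0.251033, refl=0.251033·0.500000=0.1255; V=1.670455+0.251033+0.125517=2.0470
k=5 load: inc=0.125517, refl=0.125517·0.818182=0.1027; V=1.921488+0.125517+0.102695=2.1497
k=6 src: inc=0.102695, refl=0.102695·0.500000=0.0513; V=2.047004+0.102695+0.051348=2.2010
k=7 load: inc=0.051348, refl=0.051348·0.818182=0.0420; V=2.149699+0.051348+0.042012=2.2431
k=8 src: inc=0.042012, refl=0.042012·0.500000=0.0210; V=2.201047+0.042012+0.021006=2.2641
k=9 load: inc=0.021006, refl=0.021006·0.818182=0.0172; V=2.243059+0.021006+0.017187=2.2813
k=10 src: inc=0.017187, refl=0.017187·0.500000=0.0086; V=2.264065+0.017187+0.008593=2.2898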